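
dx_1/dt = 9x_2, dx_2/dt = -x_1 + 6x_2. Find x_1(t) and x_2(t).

x_1(t) = 3C_1e^(3t) + 3C_2te^(3t) - C_2e^(3t), x_2(t) = C_1e^(3t) + C_2te^(3t)

Coefficient matrix A = [[0, 9], [-1, 6]].
Characteristic polynomial det(A - λI) = λ^2 - 6λ + 9 = 0.
Single eigenvalue λ = 3 with algebraic multiplicity 2.
Eigenvector v = (3,1); generalized eigenvector w with (A-λI)w=v is (-1,0).
General solution: e^(3t)[C_1·v + C_2·(t·v + w)].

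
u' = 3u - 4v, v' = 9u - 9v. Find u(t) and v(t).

u(t) = 2c_1e^(-3t) + 2c_2te^(-3t) + c_2e^(-3t), v(t) = 3c_1e^(-3t) + 3c_2te^(-3t) + c_2e^(-3t)

Coefficient matrix A = [[3, -4], [9, -9]].
Characteristic polynomial det(A - λI) = λ^2 + 6λ + 9 = 0.
Single eigenvalue λ = -3 with algebraic multiplicity 2.
Eigenvector v = (2,3); generalized eigenvector w with (A-λI)w=v is (1,1).
General solution: e^(-3t)[c_1·v + c_2·(t·v + w)].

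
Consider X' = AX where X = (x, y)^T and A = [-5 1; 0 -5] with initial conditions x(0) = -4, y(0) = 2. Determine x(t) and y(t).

Coefficient matrix A = [[-5, 1], [0, -5]].
Characteristic polynomial det(A - λI) = λ^2 + 10λ + 25 = 0.
Single eigenvalue λ = -5 with algebraic multiplicity 2.
Eigenvector v = (1,0); generalized eigenvector w with (A-λI)w=v is (3,1).
General solution: e^(-5t)[K_1·v + K_2·(t·v + w)].
Applying x(0)=-4, y(0)=2 gives K_1=-10, K_2=2.

x(t) = 2te^(-5t) - 4e^(-5t), y(t) = 2e^(-5t)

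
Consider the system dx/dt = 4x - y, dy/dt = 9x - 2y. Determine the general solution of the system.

Coefficient matrix A = [[4, -1], [9, -2]].
Characteristic polynomial det(A - λI) = λ^2 - 2λ + 1 = 0.
Single eigenvalue λ = 1 with algebraic multiplicity 2.
Eigenvector v = (1,3); generalized eigenvector w with (A-λI)w=v is (1,2).
General solution: e^(t)[C_1·v + C_2·(t·v + w)].

x(t) = C_1e^(t) + C_2te^(t) + C_2e^(t), y(t) = 3C_1e^(t) + 3C_2te^(t) + 2C_2e^(t)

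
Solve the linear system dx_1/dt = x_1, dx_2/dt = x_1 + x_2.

Coefficient matrix A = [[1, 0], [1, 1]].
Characteristic polynomial det(A - λI) = λ^2 - 2λ + 1 = 0.
Single eigenvalue λ = 1 with algebraic multiplicity 2.
Eigenvector v = (0,-1); generalized eigenvector w with (A-λI)w=v is (-1,1).
General solution: e^(t)[C_1·v + C_2·(t·v + w)].

x_1(t) = -C_2e^(t), x_2(t) = -C_1e^(t) - C_2te^(t) + C_2e^(t)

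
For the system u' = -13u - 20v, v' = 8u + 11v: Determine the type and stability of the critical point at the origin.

A = [[-13,-20],[8,11]]; det(A-λI) = λ^2 + 2λ + 17.
λ = -1 ± 4i: negative real part.

stable spiral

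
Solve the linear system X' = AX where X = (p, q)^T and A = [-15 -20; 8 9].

Coefficient matrix A = [[-15, -20], [8, 9]].
Characteristic polynomial det(A - λI) = λ^2 + 6λ + 25 = 0.
Eigenvalues λ = -3 ± 4i (complex conjugate pair).
For λ=-3+4i: an eigenvector is (2,-1) - i(-1,1) = (2 + i, -1 - i).
A real fundamental pair from Re and Im of e^((-3+4i)t)v: X_1 = e^(-3t)(cos(4t)·(2,-1) + sin(4t)·(-1,1)), X_2 = e^(-3t)(sin(4t)·(2,-1) - cos(4t)·(-1,1)).
General solution: C_1X_1 + C_2X_2.

p(t) = -C_1e^(-3t)sin(4t) + 2C_1e^(-3t)cos(4t) + 2C_2e^(-3t)sin(4t) + C_2e^(-3t)cos(4t), q(t) = C_1e^(-3t)sin(4t) - C_1e^(-3t)cos(4t) - C_2e^(-3t)sin(4t) - C_2e^(-3t)cos(4t)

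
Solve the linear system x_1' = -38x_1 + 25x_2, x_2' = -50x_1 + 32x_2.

Coefficient matrix A = [[-38, 25], [-50, 32]].
Characteristic polynomial det(A - λI) = λ^2 + 6λ + 34 = 0.
Eigenvalues λ = -3 ± 5i (complex conjugate pair).
For λ=-3+5i: an eigenvector is (1,1) - i(-2,-3) = (1 + 2i, 1 + 3i).
A real fundamental pair from Re and Im of e^((-3+5i)t)v: X_1 = e^(-3t)(cos(5t)·(1,1) + sin(5t)·(-2,-3)), X_2 = e^(-3t)(sin(5t)·(1,1) - cos(5t)·(-2,-3)).
General solution: K_1X_1 + K_2X_2.

x_1(t) = -2K_1e^(-3t)sin(5t) + K_1e^(-3t)cos(5t) + K_2e^(-3t)sin(5t) + 2K_2e^(-3t)cos(5t), x_2(t) = -3K_1e^(-3t)sin(5t) + K_1e^(-3t)cos(5t) + K_2e^(-3t)sin(5t) + 3K_2e^(-3t)cos(5t)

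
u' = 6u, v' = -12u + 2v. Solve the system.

Coefficient matrix A = [[6, 0], [-12, 2]].
Characteristic polynomial det(A - λI) = λ^2 - 8λ + 12 = 0.
Eigenvalues λ = 2, 6.
For λ=2: (A-λI) row 1 is [4, 0], so an eigenvector is (0, -1).
For λ=6: (A-λI) row 2 is [-12, -4], so an eigenvector is (-1, 3).
General solution: K_1e^(2t)(0,-1) + K_2e^(6t)(-1,3).

u(t) = -K_2e^(6t), v(t) = -K_1e^(2t) + 3K_2e^(6t)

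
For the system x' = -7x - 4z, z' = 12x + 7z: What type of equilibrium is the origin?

saddle

A = [[-7,-4],[12,7]]; det(A-λI) = λ^2 - 1.
λ = -1, 1: opposite signs.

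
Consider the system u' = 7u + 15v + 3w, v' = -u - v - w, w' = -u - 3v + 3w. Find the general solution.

u(t) = 3c_1e^(3t) - c_2e^(4t) - 3c_3e^(2t), v(t) = -c_1e^(3t) + c_3e^(2t), w(t) = c_1e^(3t) + c_2e^(4t)

Coefficient matrix A = [[7, 15, 3], [-1, -1, -1], [-1, -3, 3]].
det(A - λI) = 0 gives eigenvalues λ = 3, 4, 2.
For λ=3: eigenvector (3,-1,1).
For λ=4: eigenvector (-1,0,1).
For λ=2: eigenvector (-3,1,0).
General solution: c_1e^(3t)(3,-1,1) + c_2e^(4t)(-1,0,1) + c_3e^(2t)(-3,1,0).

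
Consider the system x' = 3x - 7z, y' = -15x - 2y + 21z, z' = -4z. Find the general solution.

x(t) = C_1e^(-4t) - C_3e^(3t), y(t) = -3C_1e^(-4t) + C_2e^(-2t) + 3C_3e^(3t), z(t) = C_1e^(-4t)

Coefficient matrix A = [[3, 0, -7], [-15, -2, 21], [0, 0, -4]].
det(A - λI) = 0 gives eigenvalues λ = -4, -2, 3.
For λ=-4: eigenvector (1,-3,1).
For λ=-2: eigenvector (0,1,0).
For λ=3: eigenvector (-1,3,0).
General solution: C_1e^(-4t)(1,-3,1) + C_2e^(-2t)(0,1,0) + C_3e^(3t)(-1,3,0).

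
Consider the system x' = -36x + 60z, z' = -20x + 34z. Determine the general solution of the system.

Coefficient matrix A = [[-36, 60], [-20, 34]].
Characteristic polynomial det(A - λI) = λ^2 + 2λ - 24 = 0.
Eigenvalues λ = 4, -6.
For λ=4: (A-λI) row 1 is [-40, 60], so an eigenvector is (-3, -2).
For λ=-6: (A-λI) row 1 is [-30, 60], so an eigenvector is (-2, -1).
General solution: K_1e^(4t)(-3,-2) + K_2e^(-6t)(-2,-1).

x(t) = -3K_1e^(4t) - 2K_2e^(-6t), z(t) = -2K_1e^(4t) - K_2e^(-6t)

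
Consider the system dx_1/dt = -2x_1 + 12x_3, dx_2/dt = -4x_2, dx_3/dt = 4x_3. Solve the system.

Coefficient matrix A = [[-2, 0, 12], [0, -4, 0], [0, 0, 4]].
det(A - λI) = 0 gives eigenvalues λ = -2, -4, 4.
For λ=-2: eigenvector (1,0,0).
For λ=-4: eigenvector (0,1,0).
For λ=4: eigenvector (2,0,1).
General solution: C_1e^(-2t)(1,0,0) + C_2e^(-4t)(0,1,0) + C_3e^(4t)(2,0,1).

x_1(t) = C_1e^(-2t) + 2C_3e^(4t), x_2(t) = C_2e^(-4t), x_3(t) = C_3e^(4t)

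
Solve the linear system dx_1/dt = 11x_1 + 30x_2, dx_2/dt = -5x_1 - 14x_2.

Coefficient matrix A = [[11, 30], [-5, -14]].
Characteristic polynomial det(A - λI) = λ^2 + 3λ - 4 = 0.
Eigenvalues λ = -4, 1.
For λ=-4: (A-λI) row 1 is [15, 30], so an eigenvector is (2, -1).
For λ=1: (A-λI) row 1 is [10, 30], so an eigenvector is (3, -1).
General solution: K_1e^(-4t)(2,-1) + K_2e^(t)(3,-1).

x_1(t) = 2K_1e^(-4t) + 3K_2e^(t), x_2(t) = -K_1e^(-4t) - K_2e^(t)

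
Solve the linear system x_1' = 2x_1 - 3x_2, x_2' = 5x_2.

Coefficient matrix A = [[2, -3], [0, 5]].
Characteristic polynomial det(A - λI) = λ^2 - 7λ + 10 = 0.
Eigenvalues λ = 5, 2.
For λ=5: (A-λI) row 1 is [-3, -3], so an eigenvector is (-1, 1).
For λ=2: (A-λI) row 1 is [0, -3], so an eigenvector is (1, 0).
General solution: K_1e^(5t)(-1,1) + K_2e^(2t)(1,0).

x_1(t) = -K_1e^(5t) + K_2e^(2t), x_2(t) = K_1e^(5t)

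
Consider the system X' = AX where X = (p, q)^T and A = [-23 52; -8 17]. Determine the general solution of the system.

Coefficient matrix A = [[-23, 52], [-8, 17]].
Characteristic polynomial det(A - λI) = λ^2 + 6λ + 25 = 0.
Eigenvalues λ = -3 ± 4i (complex conjugate pair).
For λ=-3+4i: an eigenvector is (-2,-1) - i(-3,-1) = (-2 + 3i, -1 + i).
A real fundamental pair from Re and Im of e^((-3+4i)t)v: X_1 = e^(-3t)(cos(4t)·(-2,-1) + sin(4t)·(-3,-1)), X_2 = e^(-3t)(sin(4t)·(-2,-1) - cos(4t)·(-3,-1)).
General solution: K_1X_1 + K_2X_2.

p(t) = -3K_1e^(-3t)sin(4t) - 2K_1e^(-3t)cos(4t) - 2K_2e^(-3t)sin(4t) + 3K_2e^(-3t)cos(4t), q(t) = -K_1e^(-3t)sin(4t) - K_1e^(-3t)cos(4t) - K_2e^(-3t)sin(4t) + K_2e^(-3t)cos(4t)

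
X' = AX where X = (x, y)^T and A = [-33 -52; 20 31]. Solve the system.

Coefficient matrix A = [[-33, -52], [20, 31]].
Characteristic polynomial det(A - λI) = λ^2 + 2λ + 17 = 0.
Eigenvalues λ = -1 ± 4i (complex conjugate pair).
For λ=-1+4i: an eigenvector is (-3,2) - i(-2,1) = (-3 + 2i, 2 - i).
A real fundamental pair from Re and Im of e^((-1+4i)t)v: X_1 = e^(-t)(cos(4t)·(-3,2) + sin(4t)·(-2,1)), X_2 = e^(-t)(sin(4t)·(-3,2) - cos(4t)·(-2,1)).
General solution: c_1X_1 + c_2X_2.

x(t) = -2c_1e^(-t)sin(4t) - 3c_1e^(-t)cos(4t) - 3c_2e^(-t)sin(4t) + 2c_2e^(-t)cos(4t), y(t) = c_1e^(-t)sin(4t) + 2c_1e^(-t)cos(4t) + 2c_2e^(-t)sin(4t) - c_2e^(-t)cos(4t)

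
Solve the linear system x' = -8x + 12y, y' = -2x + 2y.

x(t) = 3c_1e^(-4t) + 2c_2e^(-2t), y(t) = c_1e^(-4t) + c_2e^(-2t)

Coefficient matrix A = [[-8, 12], [-2, 2]].
Characteristic polynomial det(A - λI) = λ^2 + 6λ + 8 = 0.
Eigenvalues λ = -4, -2.
For λ=-4: (A-λI) row 1 is [-4, 12], so an eigenvector is (3, 1).
For λ=-2: (A-λI) row 1 is [-6, 12], so an eigenvector is (2, 1).
General solution: c_1e^(-4t)(3,1) + c_2e^(-2t)(2,1).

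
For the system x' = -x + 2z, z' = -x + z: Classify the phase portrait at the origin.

center

A = [[-1,2],[-1,1]]; det(A-λI) = λ^2 + 1.
λ = 0 ± i: zero real part.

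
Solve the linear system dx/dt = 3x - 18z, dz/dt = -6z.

Coefficient matrix A = [[3, -18], [0, -6]].
Characteristic polynomial det(A - λI) = λ^2 + 3λ - 18 = 0.
Eigenvalues λ = -6, 3.
For λ=-6: (A-λI) row 1 is [9, -18], so an eigenvector is (-2, -1).
For λ=3: (A-λI) row 1 is [0, -18], so an eigenvector is (1, 0).
General solution: K_1e^(-6t)(-2,-1) + K_2e^(3t)(1,0).

x(t) = -2K_1e^(-6t) + K_2e^(3t), z(t) = -K_1e^(-6t)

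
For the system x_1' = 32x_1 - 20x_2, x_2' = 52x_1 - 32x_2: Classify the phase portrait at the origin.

A = [[32,-20],[52,-32]]; det(A-λI) = λ^2 + 16.
λ = 0 ± 4i: zero real part.

center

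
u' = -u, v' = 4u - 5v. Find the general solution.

Coefficient matrix A = [[-1, 0], [4, -5]].
Characteristic polynomial det(A - λI) = λ^2 + 6λ + 5 = 0.
Eigenvalues λ = -1, -5.
For λ=-1: (A-λI) row 2 is [4, -4], so an eigenvector is (1, 1).
For λ=-5: (A-λI) row 1 is [4, 0], so an eigenvector is (0, -1).
General solution: K_1e^(-t)(1,1) + K_2e^(-5t)(0,-1).

u(t) = K_1e^(-t), v(t) = K_1e^(-t) - K_2e^(-5t)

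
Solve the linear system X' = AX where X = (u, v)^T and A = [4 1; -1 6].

Coefficient matrix A = [[4, 1], [-1, 6]].
Characteristic polynomial det(A - λI) = λ^2 - 10λ + 25 = 0.
Single eigenvalue λ = 5 with algebraic multiplicity 2.
Eigenvector v = (-1,-1); generalized eigenvector w with (A-λI)w=v is (-1,-2).
General solution: e^(5t)[K_1·v + K_2·(t·v + w)].

u(t) = -K_1e^(5t) - K_2te^(5t) - K_2e^(5t), v(t) = -K_1e^(5t) - K_2te^(5t) - 2K_2e^(5t)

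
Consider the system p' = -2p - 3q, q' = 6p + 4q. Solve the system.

p(t) = -C_1e^(t)sin(3t) + C_2e^(t)cos(3t), q(t) = C_1e^(t)sin(3t) + C_1e^(t)cos(3t) + C_2e^(t)sin(3t) - C_2e^(t)cos(3t)

Coefficient matrix A = [[-2, -3], [6, 4]].
Characteristic polynomial det(A - λI) = λ^2 - 2λ + 10 = 0.
Eigenvalues λ = 1 ± 3i (complex conjugate pair).
For λ=1+3i: an eigenvector is (0,1) - i(-1,1) = (0 + i, 1 - i).
A real fundamental pair from Re and Im of e^((1+3i)t)v: X_1 = e^(t)(cos(3t)·(0,1) + sin(3t)·(-1,1)), X_2 = e^(t)(sin(3t)·(0,1) - cos(3t)·(-1,1)).
General solution: C_1X_1 + C_2X_2.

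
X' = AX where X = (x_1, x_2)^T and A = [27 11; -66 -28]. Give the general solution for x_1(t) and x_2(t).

Coefficient matrix A = [[27, 11], [-66, -28]].
Characteristic polynomial det(A - λI) = λ^2 + λ - 30 = 0.
Eigenvalues λ = 5, -6.
For λ=5: (A-λI) row 1 is [22, 11], so an eigenvector is (-1, 2).
For λ=-6: (A-λI) row 1 is [33, 11], so an eigenvector is (-1, 3).
General solution: C_1e^(5t)(-1,2) + C_2e^(-6t)(-1,3).

x_1(t) = -C_1e^(5t) - C_2e^(-6t), x_2(t) = 2C_1e^(5t) + 3C_2e^(-6t)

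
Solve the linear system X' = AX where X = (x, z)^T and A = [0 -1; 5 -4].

x(t) = c_1e^(-2t)sin(t) - c_2e^(-2t)cos(t), z(t) = 2c_1e^(-2t)sin(t) - c_1e^(-2t)cos(t) - c_2e^(-2t)sin(t) - 2c_2e^(-2t)cos(t)

Coefficient matrix A = [[0, -1], [5, -4]].
Characteristic polynomial det(A - λI) = λ^2 + 4λ + 5 = 0.
Eigenvalues λ = -2 ± i (complex conjugate pair).
For λ=-2+i: an eigenvector is (0,-1) - i(1,2) = (0 - i, -1 - 2i).
A real fundamental pair from Re and Im of e^((-2+i)t)v: X_1 = e^(-2t)(cos(t)·(0,-1) + sin(t)·(1,2)), X_2 = e^(-2t)(sin(t)·(0,-1) - cos(t)·(1,2)).
General solution: c_1X_1 + c_2X_2.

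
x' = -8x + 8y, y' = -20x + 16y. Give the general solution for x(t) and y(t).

Coefficient matrix A = [[-8, 8], [-20, 16]].
Characteristic polynomial det(A - λI) = λ^2 - 8λ + 32 = 0.
Eigenvalues λ = 4 ± 4i (complex conjugate pair).
For λ=4+4i: an eigenvector is (-1,-2) - i(-1,-1) = (-1 + i, -2 + i).
A real fundamental pair from Re and Im of e^((4+4i)t)v: X_1 = e^(4t)(cos(4t)·(-1,-2) + sin(4t)·(-1,-1)), X_2 = e^(4t)(sin(4t)·(-1,-2) - cos(4t)·(-1,-1)).
General solution: c_1X_1 + c_2X_2.

x(t) = -c_1e^(4t)sin(4t) - c_1e^(4t)cos(4t) - c_2e^(4t)sin(4t) + c_2e^(4t)cos(4t), y(t) = -c_1e^(4t)sin(4t) - 2c_1e^(4t)cos(4t) - 2c_2e^(4t)sin(4t) + c_2e^(4t)cos(4t)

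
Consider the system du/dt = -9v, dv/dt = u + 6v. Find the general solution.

u(t) = 3c_1e^(3t) + 3c_2te^(3t) + 2c_2e^(3t), v(t) = -c_1e^(3t) - c_2te^(3t) - c_2e^(3t)

Coefficient matrix A = [[0, -9], [1, 6]].
Characteristic polynomial det(A - λI) = λ^2 - 6λ + 9 = 0.
Single eigenvalue λ = 3 with algebraic multiplicity 2.
Eigenvector v = (3,-1); generalized eigenvector w with (A-λI)w=v is (2,-1).
General solution: e^(3t)[c_1·v + c_2·(t·v + w)].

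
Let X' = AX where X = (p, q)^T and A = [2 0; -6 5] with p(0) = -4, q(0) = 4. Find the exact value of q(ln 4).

A = [[2,0],[-6,5]]; eigenvalues λ = 5, 2.
Eigenvectors: (0,-1) for λ=5, (-1,-2) for λ=2.
From the initial condition, c_1 = -12, c_2 = 4.
q(ln 4) = (-12)(4^5)(-1) + (4)(4^2)(-2) = 12160.

12160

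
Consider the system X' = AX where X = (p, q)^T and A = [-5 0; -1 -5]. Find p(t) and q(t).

Coefficient matrix A = [[-5, 0], [-1, -5]].
Characteristic polynomial det(A - λI) = λ^2 + 10λ + 25 = 0.
Single eigenvalue λ = -5 with algebraic multiplicity 2.
Eigenvector v = (0,1); generalized eigenvector w with (A-λI)w=v is (-1,3).
General solution: e^(-5t)[K_1·v + K_2·(t·v + w)].

p(t) = -K_2e^(-5t), q(t) = K_1e^(-5t) + K_2te^(-5t) + 3K_2e^(-5t)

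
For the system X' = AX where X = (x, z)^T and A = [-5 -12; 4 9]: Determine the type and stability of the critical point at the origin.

unstable node

A = [[-5,-12],[4,9]]; det(A-λI) = λ^2 - 4λ + 3.
λ = 3, 1: both positive.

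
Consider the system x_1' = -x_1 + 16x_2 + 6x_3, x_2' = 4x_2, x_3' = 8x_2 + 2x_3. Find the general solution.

Coefficient matrix A = [[-1, 16, 6], [0, 4, 0], [0, 8, 2]].
det(A - λI) = 0 gives eigenvalues λ = -1, 4, 2.
For λ=-1: eigenvector (1,0,0).
For λ=4: eigenvector (8,1,4).
For λ=2: eigenvector (2,0,1).
General solution: c_1e^(-t)(1,0,0) + c_2e^(4t)(8,1,4) + c_3e^(2t)(2,0,1).

x_1(t) = c_1e^(-t) + 8c_2e^(4t) + 2c_3e^(2t), x_2(t) = c_2e^(4t), x_3(t) = 4c_2e^(4t) + c_3e^(2t)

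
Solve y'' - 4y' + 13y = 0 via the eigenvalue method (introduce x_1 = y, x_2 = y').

Let x_1 = y, x_2 = y'. Then x_1' = x_2 and x_2' = -13x_1 + 4x_2.
A = [[0,1],[-13,4]]; det(A-λI) = λ^2 - 4λ + 13.
Eigenvalues λ = 2 ± 3i.

y(t) = c_1e^(2t)cos(3t) + c_2e^(2t)sin(3t)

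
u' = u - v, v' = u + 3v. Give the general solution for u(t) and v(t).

u(t) = c_1e^(2t) + c_2te^(2t) - 2c_2e^(2t), v(t) = -c_1e^(2t) - c_2te^(2t) + c_2e^(2t)

Coefficient matrix A = [[1, -1], [1, 3]].
Characteristic polynomial det(A - λI) = λ^2 - 4λ + 4 = 0.
Single eigenvalue λ = 2 with algebraic multiplicity 2.
Eigenvector v = (1,-1); generalized eigenvector w with (A-λI)w=v is (-2,1).
General solution: e^(2t)[c_1·v + c_2·(t·v + w)].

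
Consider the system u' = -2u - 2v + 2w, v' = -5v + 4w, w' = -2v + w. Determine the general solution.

u(t) = C_1e^(-2t) - 2C_3e^(-3t), v(t) = C_2e^(-t) - 2C_3e^(-3t), w(t) = C_2e^(-t) - C_3e^(-3t)

Coefficient matrix A = [[-2, -2, 2], [0, -5, 4], [0, -2, 1]].
det(A - λI) = 0 gives eigenvalues λ = -2, -1, -3.
For λ=-2: eigenvector (1,0,0).
For λ=-1: eigenvector (0,1,1).
For λ=-3: eigenvector (-2,-2,-1).
General solution: C_1e^(-2t)(1,0,0) + C_2e^(-t)(0,1,1) + C_3e^(-3t)(-2,-2,-1).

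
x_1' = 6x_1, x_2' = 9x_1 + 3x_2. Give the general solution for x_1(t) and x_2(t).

Coefficient matrix A = [[6, 0], [9, 3]].
Characteristic polynomial det(A - λI) = λ^2 - 9λ + 18 = 0.
Eigenvalues λ = 3, 6.
For λ=3: (A-λI) row 1 is [3, 0], so an eigenvector is (0, -1).
For λ=6: (A-λI) row 2 is [9, -3], so an eigenvector is (1, 3).
General solution: c_1e^(3t)(0,-1) + c_2e^(6t)(1,3).

x_1(t) = c_2e^(6t), x_2(t) = -c_1e^(3t) + 3c_2e^(6t)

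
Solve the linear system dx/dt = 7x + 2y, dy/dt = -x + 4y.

Coefficient matrix A = [[7, 2], [-1, 4]].
Characteristic polynomial det(A - λI) = λ^2 - 11λ + 30 = 0.
Eigenvalues λ = 5, 6.
For λ=5: (A-λI) row 1 is [2, 2], so an eigenvector is (1, -1).
For λ=6: (A-λI) row 1 is [1, 2], so an eigenvector is (-2, 1).
General solution: K_1e^(5t)(1,-1) + K_2e^(6t)(-2,1).

x(t) = K_1e^(5t) - 2K_2e^(6t), y(t) = -K_1e^(5t) + K_2e^(6t)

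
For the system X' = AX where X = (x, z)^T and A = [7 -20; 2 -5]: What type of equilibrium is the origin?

A = [[7,-20],[2,-5]]; det(A-λI) = λ^2 - 2λ + 5.
λ = 1 ± 2i: positive real part.

unstable spiral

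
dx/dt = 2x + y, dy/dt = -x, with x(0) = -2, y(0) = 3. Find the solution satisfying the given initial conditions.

Coefficient matrix A = [[2, 1], [-1, 0]].
Characteristic polynomial det(A - λI) = λ^2 - 2λ + 1 = 0.
Single eigenvalue λ = 1 with algebraic multiplicity 2.
Eigenvector v = (-1,1); generalized eigenvector w with (A-λI)w=v is (0,-1).
General solution: e^(t)[c_1·v + c_2·(t·v + w)].
Applying x(0)=-2, y(0)=3 gives c_1=2, c_2=-1.

x(t) = te^(t) - 2e^(t), y(t) = -te^(t) + 3e^(t)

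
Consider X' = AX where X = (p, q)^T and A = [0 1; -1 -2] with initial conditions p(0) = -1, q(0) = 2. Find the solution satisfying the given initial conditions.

Coefficient matrix A = [[0, 1], [-1, -2]].
Characteristic polynomial det(A - λI) = λ^2 + 2λ + 1 = 0.
Single eigenvalue λ = -1 with algebraic multiplicity 2.
Eigenvector v = (1,-1); generalized eigenvector w with (A-λI)w=v is (1,0).
General solution: e^(-t)[C_1·v + C_2·(t·v + w)].
Applying p(0)=-1, q(0)=2 gives C_1=-2, C_2=1.

p(t) = te^(-t) - e^(-t), q(t) = -te^(-t) + 2e^(-t)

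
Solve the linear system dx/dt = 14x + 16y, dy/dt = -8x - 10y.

x(t) = -C_1e^(-2t) + 2C_2e^(6t), y(t) = C_1e^(-2t) - C_2e^(6t)

Coefficient matrix A = [[14, 16], [-8, -10]].
Characteristic polynomial det(A - λI) = λ^2 - 4λ - 12 = 0.
Eigenvalues λ = -2, 6.
For λ=-2: (A-λI) row 1 is [16, 16], so an eigenvector is (-1, 1).
For λ=6: (A-λI) row 1 is [8, 16], so an eigenvector is (2, -1).
General solution: C_1e^(-2t)(-1,1) + C_2e^(6t)(2,-1).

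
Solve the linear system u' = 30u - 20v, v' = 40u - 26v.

Coefficient matrix A = [[30, -20], [40, -26]].
Characteristic polynomial det(A - λI) = λ^2 - 4λ + 20 = 0.
Eigenvalues λ = 2 ± 4i (complex conjugate pair).
For λ=2+4i: an eigenvector is (-1,-1) - i(-2,-3) = (-1 + 2i, -1 + 3i).
A real fundamental pair from Re and Im of e^((2+4i)t)v: X_1 = e^(2t)(cos(4t)·(-1,-1) + sin(4t)·(-2,-3)), X_2 = e^(2t)(sin(4t)·(-1,-1) - cos(4t)·(-2,-3)).
General solution: c_1X_1 + c_2X_2.

u(t) = -2c_1e^(2t)sin(4t) - c_1e^(2t)cos(4t) - c_2e^(2t)sin(4t) + 2c_2e^(2t)cos(4t), v(t) = -3c_1e^(2t)sin(4t) - c_1e^(2t)cos(4t) - c_2e^(2t)sin(4t) + 3c_2e^(2t)cos(4t)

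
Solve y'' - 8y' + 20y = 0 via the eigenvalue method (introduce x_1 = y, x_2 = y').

y(t) = C_1e^(4t)cos(2t) + C_2e^(4t)sin(2t)

Let x_1 = y, x_2 = y'. Then x_1' = x_2 and x_2' = -20x_1 + 8x_2.
A = [[0,1],[-20,8]]; det(A-λI) = λ^2 - 8λ + 20.
Eigenvalues λ = 4 ± 2i.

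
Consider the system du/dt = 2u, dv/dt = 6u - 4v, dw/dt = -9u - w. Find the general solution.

Coefficient matrix A = [[2, 0, 0], [6, -4, 0], [-9, 0, -1]].
det(A - λI) = 0 gives eigenvalues λ = -1, -4, 2.
For λ=-1: eigenvector (0,0,1).
For λ=-4: eigenvector (0,1,0).
For λ=2: eigenvector (1,1,-3).
General solution: K_1e^(-t)(0,0,1) + K_2e^(-4t)(0,1,0) + K_3e^(2t)(1,1,-3).

u(t) = K_3e^(2t), v(t) = K_2e^(-4t) + K_3e^(2t), w(t) = K_1e^(-t) - 3K_3e^(2t)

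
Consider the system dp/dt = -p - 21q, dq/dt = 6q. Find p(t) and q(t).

Coefficient matrix A = [[-1, -21], [0, 6]].
Characteristic polynomial det(A - λI) = λ^2 - 5λ - 6 = 0.
Eigenvalues λ = 6, -1.
For λ=6: (A-λI) row 1 is [-7, -21], so an eigenvector is (3, -1).
For λ=-1: (A-λI) row 1 is [0, -21], so an eigenvector is (-1, 0).
General solution: K_1e^(6t)(3,-1) + K_2e^(-t)(-1,0).

p(t) = 3K_1e^(6t) - K_2e^(-t), q(t) = -K_1e^(6t)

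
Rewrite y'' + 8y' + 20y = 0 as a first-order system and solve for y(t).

Let x_1 = y, x_2 = y'. Then x_1' = x_2 and x_2' = -20x_1 - 8x_2.
A = [[0,1],[-20,-8]]; det(A-λI) = λ^2 + 8λ + 20.
Eigenvalues λ = -4 ± 2i.

y(t) = K_1e^(-4t)cos(2t) + K_2e^(-4t)sin(2t)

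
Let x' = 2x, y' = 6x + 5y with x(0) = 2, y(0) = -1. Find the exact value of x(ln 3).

A = [[2,0],[6,5]]; eigenvalues λ = 5, 2.
Eigenvectors: (0,1) for λ=5, (1,-2) for λ=2.
From the initial condition, c_1 = 3, c_2 = 2.
x(ln 3) = (3)(3^5)(0) + (2)(3^2)(1) = 18.

18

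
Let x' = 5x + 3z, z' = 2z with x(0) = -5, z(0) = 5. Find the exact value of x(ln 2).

-20

A = [[5,3],[0,2]]; eigenvalues λ = 5, 2.
Eigenvectors: (-1,0) for λ=5, (-1,1) for λ=2.
From the initial condition, c_1 = 0, c_2 = 5.
x(ln 2) = (0)(2^5)(-1) + (5)(2^2)(-1) = -20.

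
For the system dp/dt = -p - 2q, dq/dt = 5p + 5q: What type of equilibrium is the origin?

A = [[-1,-2],[5,5]]; det(A-λI) = λ^2 - 4λ + 5.
λ = 2 ± i: positive real part.

unstable spiral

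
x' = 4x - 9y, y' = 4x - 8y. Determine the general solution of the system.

Coefficient matrix A = [[4, -9], [4, -8]].
Characteristic polynomial det(A - λI) = λ^2 + 4λ + 4 = 0.
Single eigenvalue λ = -2 with algebraic multiplicity 2.
Eigenvector v = (-3,-2); generalized eigenvector w with (A-λI)w=v is (1,1).
General solution: e^(-2t)[c_1·v + c_2·(t·v + w)].

x(t) = -3c_1e^(-2t) - 3c_2te^(-2t) + c_2e^(-2t), y(t) = -2c_1e^(-2t) - 2c_2te^(-2t) + c_2e^(-2t)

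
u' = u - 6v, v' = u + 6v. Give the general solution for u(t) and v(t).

Coefficient matrix A = [[1, -6], [1, 6]].
Characteristic polynomial det(A - λI) = λ^2 - 7λ + 12 = 0.
Eigenvalues λ = 4, 3.
For λ=4: (A-λI) row 1 is [-3, -6], so an eigenvector is (2, -1).
For λ=3: (A-λI) row 1 is [-2, -6], so an eigenvector is (3, -1).
General solution: C_1e^(4t)(2,-1) + C_2e^(3t)(3,-1).

u(t) = 2C_1e^(4t) + 3C_2e^(3t), v(t) = -C_1e^(4t) - C_2e^(3t)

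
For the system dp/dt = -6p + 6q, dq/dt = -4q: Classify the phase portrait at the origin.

A = [[-6,6],[0,-4]]; det(A-λI) = λ^2 + 10λ + 24.
λ = -4, -6: both negative.

stable node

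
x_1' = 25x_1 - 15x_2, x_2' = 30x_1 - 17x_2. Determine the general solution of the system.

x_1(t) = K_1e^(4t)sin(3t) - 2K_1e^(4t)cos(3t) - 2K_2e^(4t)sin(3t) - K_2e^(4t)cos(3t), x_2(t) = K_1e^(4t)sin(3t) - 3K_1e^(4t)cos(3t) - 3K_2e^(4t)sin(3t) - K_2e^(4t)cos(3t)

Coefficient matrix A = [[25, -15], [30, -17]].
Characteristic polynomial det(A - λI) = λ^2 - 8λ + 25 = 0.
Eigenvalues λ = 4 ± 3i (complex conjugate pair).
For λ=4+3i: an eigenvector is (-2,-3) - i(1,1) = (-2 - i, -3 - i).
A real fundamental pair from Re and Im of e^((4+3i)t)v: X_1 = e^(4t)(cos(3t)·(-2,-3) + sin(3t)·(1,1)), X_2 = e^(4t)(sin(3t)·(-2,-3) - cos(3t)·(1,1)).
General solution: K_1X_1 + K_2X_2.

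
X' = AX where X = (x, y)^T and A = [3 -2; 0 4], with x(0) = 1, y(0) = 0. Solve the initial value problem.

x(t) = e^(3t), y(t) = 0

Coefficient matrix A = [[3, -2], [0, 4]].
Characteristic polynomial det(A - λI) = λ^2 - 7λ + 12 = 0.
Eigenvalues λ = 3, 4.
For λ=3: (A-λI) row 1 is [0, -2], so an eigenvector is (1, 0).
For λ=4: (A-λI) row 1 is [-1, -2], so an eigenvector is (2, -1).
General solution: C_1e^(3t)(1,0) + C_2e^(4t)(2,-1).
Applying x(0)=1, y(0)=0 gives C_1=1, C_2=0.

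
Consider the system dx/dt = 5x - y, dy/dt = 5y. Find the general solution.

Coefficient matrix A = [[5, -1], [0, 5]].
Characteristic polynomial det(A - λI) = λ^2 - 10λ + 25 = 0.
Single eigenvalue λ = 5 with algebraic multiplicity 2.
Eigenvector v = (1,0); generalized eigenvector w with (A-λI)w=v is (-1,-1).
General solution: e^(5t)[C_1·v + C_2·(t·v + w)].

x(t) = C_1e^(5t) + C_2te^(5t) - C_2e^(5t), y(t) = -C_2e^(5t)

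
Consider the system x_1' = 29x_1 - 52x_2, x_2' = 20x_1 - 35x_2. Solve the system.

Coefficient matrix A = [[29, -52], [20, -35]].
Characteristic polynomial det(A - λI) = λ^2 + 6λ + 25 = 0.
Eigenvalues λ = -3 ± 4i (complex conjugate pair).
For λ=-3+4i: an eigenvector is (-3,-2) - i(2,1) = (-3 - 2i, -2 - i).
A real fundamental pair from Re and Im of e^((-3+4i)t)v: X_1 = e^(-3t)(cos(4t)·(-3,-2) + sin(4t)·(2,1)), X_2 = e^(-3t)(sin(4t)·(-3,-2) - cos(4t)·(2,1)).
General solution: c_1X_1 + c_2X_2.

x_1(t) = 2c_1e^(-3t)sin(4t) - 3c_1e^(-3t)cos(4t) - 3c_2e^(-3t)sin(4t) - 2c_2e^(-3t)cos(4t), x_2(t) = c_1e^(-3t)sin(4t) - 2c_1e^(-3t)cos(4t) - 2c_2e^(-3t)sin(4t) - c_2e^(-3t)cos(4t)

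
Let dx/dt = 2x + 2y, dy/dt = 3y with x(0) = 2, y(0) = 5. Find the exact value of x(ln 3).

198

A = [[2,2],[0,3]]; eigenvalues λ = 3, 2.
Eigenvectors: (2,1) for λ=3, (1,0) for λ=2.
From the initial condition, c_1 = 5, c_2 = -8.
x(ln 3) = (5)(3^3)(2) + (-8)(3^2)(1) = 198.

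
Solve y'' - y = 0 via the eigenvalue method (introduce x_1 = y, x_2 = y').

Let x_1 = y, x_2 = y'. Then x_1' = x_2 and x_2' = x_1.
A = [[0,1],[1,0]]; det(A-λI) = λ^2 - 1.
Eigenvalues λ = 1, -1 with eigenvectors (1,1), (1,-1).

y(t) = K_1e^(t) + K_2e^(-t)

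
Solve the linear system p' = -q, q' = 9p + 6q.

Coefficient matrix A = [[0, -1], [9, 6]].
Characteristic polynomial det(A - λI) = λ^2 - 6λ + 9 = 0.
Single eigenvalue λ = 3 with algebraic multiplicity 2.
Eigenvector v = (1,-3); generalized eigenvector w with (A-λI)w=v is (0,-1).
General solution: e^(3t)[K_1·v + K_2·(t·v + w)].

p(t) = K_1e^(3t) + K_2te^(3t), q(t) = -3K_1e^(3t) - 3K_2te^(3t) - K_2e^(3t)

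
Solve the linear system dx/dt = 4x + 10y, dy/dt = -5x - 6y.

x(t) = c_1e^(-t)sin(5t) + c_1e^(-t)cos(5t) + c_2e^(-t)sin(5t) - c_2e^(-t)cos(5t), y(t) = -c_1e^(-t)sin(5t) + c_2e^(-t)cos(5t)

Coefficient matrix A = [[4, 10], [-5, -6]].
Characteristic polynomial det(A - λI) = λ^2 + 2λ + 26 = 0.
Eigenvalues λ = -1 ± 5i (complex conjugate pair).
For λ=-1+5i: an eigenvector is (1,0) - i(1,-1) = (1 - i, 0 + i).
A real fundamental pair from Re and Im of e^((-1+5i)t)v: X_1 = e^(-t)(cos(5t)·(1,0) + sin(5t)·(1,-1)), X_2 = e^(-t)(sin(5t)·(1,0) - cos(5t)·(1,-1)).
General solution: c_1X_1 + c_2X_2.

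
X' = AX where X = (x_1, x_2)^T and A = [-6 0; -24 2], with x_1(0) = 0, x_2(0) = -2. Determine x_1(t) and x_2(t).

Coefficient matrix A = [[-6, 0], [-24, 2]].
Characteristic polynomial det(A - λI) = λ^2 + 4λ - 12 = 0.
Eigenvalues λ = -6, 2.
For λ=-6: (A-λI) row 2 is [-24, 8], so an eigenvector is (-1, -3).
For λ=2: (A-λI) row 1 is [-8, 0], so an eigenvector is (0, 1).
General solution: C_1e^(-6t)(-1,-3) + C_2e^(2t)(0,1).
Applying x_1(0)=0, x_2(0)=-2 gives C_1=0, C_2=-2.

x_1(t) = 0, x_2(t) = -2e^(2t)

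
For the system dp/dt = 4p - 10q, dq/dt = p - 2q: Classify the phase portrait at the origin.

A = [[4,-10],[1,-2]]; det(A-λI) = λ^2 - 2λ + 2.
λ = 1 ± i: positive real part.

unstable spiral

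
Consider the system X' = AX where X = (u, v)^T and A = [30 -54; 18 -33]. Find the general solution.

u(t) = 3K_1e^(-6t) + 2K_2e^(3t), v(t) = 2K_1e^(-6t) + K_2e^(3t)

Coefficient matrix A = [[30, -54], [18, -33]].
Characteristic polynomial det(A - λI) = λ^2 + 3λ - 18 = 0.
Eigenvalues λ = -6, 3.
For λ=-6: (A-λI) row 1 is [36, -54], so an eigenvector is (3, 2).
For λ=3: (A-λI) row 1 is [27, -54], so an eigenvector is (2, 1).
General solution: K_1e^(-6t)(3,2) + K_2e^(3t)(2,1).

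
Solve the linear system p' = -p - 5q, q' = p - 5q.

p(t) = C_1e^(-3t)sin(t) - 2C_1e^(-3t)cos(t) - 2C_2e^(-3t)sin(t) - C_2e^(-3t)cos(t), q(t) = -C_1e^(-3t)cos(t) - C_2e^(-3t)sin(t)

Coefficient matrix A = [[-1, -5], [1, -5]].
Characteristic polynomial det(A - λI) = λ^2 + 6λ + 10 = 0.
Eigenvalues λ = -3 ± i (complex conjugate pair).
For λ=-3+i: an eigenvector is (-2,-1) - i(1,0) = (-2 - i, -1).
A real fundamental pair from Re and Im of e^((-3+i)t)v: X_1 = e^(-3t)(cos(t)·(-2,-1) + sin(t)·(1,0)), X_2 = e^(-3t)(sin(t)·(-2,-1) - cos(t)·(1,0)).
General solution: C_1X_1 + C_2X_2.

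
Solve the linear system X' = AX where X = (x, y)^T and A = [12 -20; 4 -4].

x(t) = 2C_1e^(4t)sin(4t) + C_1e^(4t)cos(4t) + C_2e^(4t)sin(4t) - 2C_2e^(4t)cos(4t), y(t) = C_1e^(4t)sin(4t) - C_2e^(4t)cos(4t)

Coefficient matrix A = [[12, -20], [4, -4]].
Characteristic polynomial det(A - λI) = λ^2 - 8λ + 32 = 0.
Eigenvalues λ = 4 ± 4i (complex conjugate pair).
For λ=4+4i: an eigenvector is (1,0) - i(2,1) = (1 - 2i, 0 - i).
A real fundamental pair from Re and Im of e^((4+4i)t)v: X_1 = e^(4t)(cos(4t)·(1,0) + sin(4t)·(2,1)), X_2 = e^(4t)(sin(4t)·(1,0) - cos(4t)·(2,1)).
General solution: C_1X_1 + C_2X_2.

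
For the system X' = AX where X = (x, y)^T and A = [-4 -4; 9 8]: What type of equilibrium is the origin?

A = [[-4,-4],[9,8]]; det(A-λI) = λ^2 - 4λ + 4.
repeated λ = 2 with a single eigenvector.

unstable improper node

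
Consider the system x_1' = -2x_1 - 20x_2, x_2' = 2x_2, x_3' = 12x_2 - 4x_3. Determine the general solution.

Coefficient matrix A = [[-2, -20, 0], [0, 2, 0], [0, 12, -4]].
det(A - λI) = 0 gives eigenvalues λ = 2, -2, -4.
For λ=2: eigenvector (-5,1,2).
For λ=-2: eigenvector (1,0,0).
For λ=-4: eigenvector (0,0,1).
General solution: K_1e^(2t)(-5,1,2) + K_2e^(-2t)(1,0,0) + K_3e^(-4t)(0,0,1).

x_1(t) = -5K_1e^(2t) + K_2e^(-2t), x_2(t) = K_1e^(2t), x_3(t) = 2K_1e^(2t) + K_3e^(-4t)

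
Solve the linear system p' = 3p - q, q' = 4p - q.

Coefficient matrix A = [[3, -1], [4, -1]].
Characteristic polynomial det(A - λI) = λ^2 - 2λ + 1 = 0.
Single eigenvalue λ = 1 with algebraic multiplicity 2.
Eigenvector v = (-1,-2); generalized eigenvector w with (A-λI)w=v is (-1,-1).
General solution: e^(t)[C_1·v + C_2·(t·v + w)].

p(t) = -C_1e^(t) - C_2te^(t) - C_2e^(t), q(t) = -2C_1e^(t) - 2C_2te^(t) - C_2e^(t)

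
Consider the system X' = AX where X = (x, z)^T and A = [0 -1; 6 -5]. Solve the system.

Coefficient matrix A = [[0, -1], [6, -5]].
Characteristic polynomial det(A - λI) = λ^2 + 5λ + 6 = 0.
Eigenvalues λ = -2, -3.
For λ=-2: (A-λI) row 1 is [2, -1], so an eigenvector is (-1, -2).
For λ=-3: (A-λI) row 1 is [3, -1], so an eigenvector is (-1, -3).
General solution: K_1e^(-2t)(-1,-2) + K_2e^(-3t)(-1,-3).

x(t) = -K_1e^(-2t) - K_2e^(-3t), z(t) = -2K_1e^(-2t) - 3K_2e^(-3t)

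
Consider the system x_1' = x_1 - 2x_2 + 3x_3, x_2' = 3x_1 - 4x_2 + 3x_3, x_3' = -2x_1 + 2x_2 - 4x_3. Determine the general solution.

Coefficient matrix A = [[1, -2, 3], [3, -4, 3], [-2, 2, -4]].
det(A - λI) = 0 gives eigenvalues λ = -2, -1, -4.
For λ=-2: eigenvector (1,0,-1).
For λ=-1: eigenvector (1,1,0).
For λ=-4: eigenvector (-1,-1,1).
General solution: K_1e^(-2t)(1,0,-1) + K_2e^(-t)(1,1,0) + K_3e^(-4t)(-1,-1,1).

x_1(t) = K_1e^(-2t) + K_2e^(-t) - K_3e^(-4t), x_2(t) = K_2e^(-t) - K_3e^(-4t), x_3(t) = -K_1e^(-2t) + K_3e^(-4t)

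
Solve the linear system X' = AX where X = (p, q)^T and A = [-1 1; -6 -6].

p(t) = -C_1e^(-4t) - C_2e^(-3t), q(t) = 3C_1e^(-4t) + 2C_2e^(-3t)

Coefficient matrix A = [[-1, 1], [-6, -6]].
Characteristic polynomial det(A - λI) = λ^2 + 7λ + 12 = 0.
Eigenvalues λ = -4, -3.
For λ=-4: (A-λI) row 1 is [3, 1], so an eigenvector is (-1, 3).
For λ=-3: (A-λI) row 1 is [2, 1], so an eigenvector is (-1, 2).
General solution: C_1e^(-4t)(-1,3) + C_2e^(-3t)(-1,2).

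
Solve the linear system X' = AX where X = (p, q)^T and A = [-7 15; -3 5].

Coefficient matrix A = [[-7, 15], [-3, 5]].
Characteristic polynomial det(A - λI) = λ^2 + 2λ + 10 = 0.
Eigenvalues λ = -1 ± 3i (complex conjugate pair).
For λ=-1+3i: an eigenvector is (-1,0) - i(2,1) = (-1 - 2i, 0 - i).
A real fundamental pair from Re and Im of e^((-1+3i)t)v: X_1 = e^(-t)(cos(3t)·(-1,0) + sin(3t)·(2,1)), X_2 = e^(-t)(sin(3t)·(-1,0) - cos(3t)·(2,1)).
General solution: C_1X_1 + C_2X_2.

p(t) = 2C_1e^(-t)sin(3t) - C_1e^(-t)cos(3t) - C_2e^(-t)sin(3t) - 2C_2e^(-t)cos(3t), q(t) = C_1e^(-t)sin(3t) - C_2e^(-t)cos(3t)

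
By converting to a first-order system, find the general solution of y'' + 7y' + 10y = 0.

Let x_1 = y, x_2 = y'. Then x_1' = x_2 and x_2' = -10x_1 - 7x_2.
A = [[0,1],[-10,-7]]; det(A-λI) = λ^2 + 7λ + 10.
Eigenvalues λ = -2, -5 with eigenvectors (1,-2), (1,-5).

y(t) = C_1e^(-2t) + C_2e^(-5t)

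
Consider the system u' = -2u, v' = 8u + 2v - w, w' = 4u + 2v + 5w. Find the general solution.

Coefficient matrix A = [[-2, 0, 0], [8, 2, -1], [4, 2, 5]].
det(A - λI) = 0 gives eigenvalues λ = 3, 4, -2.
For λ=3: eigenvector (0,-1,1).
For λ=4: eigenvector (0,-1,2).
For λ=-2: eigenvector (1,-2,0).
General solution: c_1e^(3t)(0,-1,1) + c_2e^(4t)(0,-1,2) + c_3e^(-2t)(1,-2,0).

u(t) = c_3e^(-2t), v(t) = -c_1e^(3t) - c_2e^(4t) - 2c_3e^(-2t), w(t) = c_1e^(3t) + 2c_2e^(4t)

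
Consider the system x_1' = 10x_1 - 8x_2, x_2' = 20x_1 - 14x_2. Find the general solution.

x_1(t) = K_1e^(-2t)sin(4t) + K_1e^(-2t)cos(4t) + K_2e^(-2t)sin(4t) - K_2e^(-2t)cos(4t), x_2(t) = 2K_1e^(-2t)sin(4t) + K_1e^(-2t)cos(4t) + K_2e^(-2t)sin(4t) - 2K_2e^(-2t)cos(4t)

Coefficient matrix A = [[10, -8], [20, -14]].
Characteristic polynomial det(A - λI) = λ^2 + 4λ + 20 = 0.
Eigenvalues λ = -2 ± 4i (complex conjugate pair).
For λ=-2+4i: an eigenvector is (1,1) - i(1,2) = (1 - i, 1 - 2i).
A real fundamental pair from Re and Im of e^((-2+4i)t)v: X_1 = e^(-2t)(cos(4t)·(1,1) + sin(4t)·(1,2)), X_2 = e^(-2t)(sin(4t)·(1,1) - cos(4t)·(1,2)).
General solution: K_1X_1 + K_2X_2.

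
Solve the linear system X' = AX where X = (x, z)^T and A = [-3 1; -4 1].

Coefficient matrix A = [[-3, 1], [-4, 1]].
Characteristic polynomial det(A - λI) = λ^2 + 2λ + 1 = 0.
Single eigenvalue λ = -1 with algebraic multiplicity 2.
Eigenvector v = (1,2); generalized eigenvector w with (A-λI)w=v is (-1,-1).
General solution: e^(-t)[c_1·v + c_2·(t·v + w)].

x(t) = c_1e^(-t) + c_2te^(-t) - c_2e^(-t), z(t) = 2c_1e^(-t) + 2c_2te^(-t) - c_2e^(-t)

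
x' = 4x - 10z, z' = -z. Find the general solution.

Coefficient matrix A = [[4, -10], [0, -1]].
Characteristic polynomial det(A - λI) = λ^2 - 3λ - 4 = 0.
Eigenvalues λ = 4, -1.
For λ=4: (A-λI) row 1 is [0, -10], so an eigenvector is (1, 0).
For λ=-1: (A-λI) row 1 is [5, -10], so an eigenvector is (2, 1).
General solution: K_1e^(4t)(1,0) + K_2e^(-t)(2,1).

x(t) = K_1e^(4t) + 2K_2e^(-t), z(t) = K_2e^(-t)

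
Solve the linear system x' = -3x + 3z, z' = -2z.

Coefficient matrix A = [[-3, 3], [0, -2]].
Characteristic polynomial det(A - λI) = λ^2 + 5λ + 6 = 0.
Eigenvalues λ = -2, -3.
For λ=-2: (A-λI) row 1 is [-1, 3], so an eigenvector is (3, 1).
For λ=-3: (A-λI) row 1 is [0, 3], so an eigenvector is (-1, 0).
General solution: C_1e^(-2t)(3,1) + C_2e^(-3t)(-1,0).

x(t) = 3C_1e^(-2t) - C_2e^(-3t), z(t) = C_1e^(-2t)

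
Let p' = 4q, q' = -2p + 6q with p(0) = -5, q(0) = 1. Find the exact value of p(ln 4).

A = [[0,4],[-2,6]]; eigenvalues λ = 4, 2.
Eigenvectors: (1,1) for λ=4, (2,1) for λ=2.
From the initial condition, c_1 = 7, c_2 = -6.
p(ln 4) = (7)(4^4)(1) + (-6)(4^2)(2) = 1600.

1600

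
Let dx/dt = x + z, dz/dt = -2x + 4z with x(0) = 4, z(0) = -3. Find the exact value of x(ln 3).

A = [[1,1],[-2,4]]; eigenvalues λ = 2, 3.
Eigenvectors: (-1,-1) for λ=2, (1,2) for λ=3.
From the initial condition, c_1 = -11, c_2 = -7.
x(ln 3) = (-11)(3^2)(-1) + (-7)(3^3)(1) = -90.

-90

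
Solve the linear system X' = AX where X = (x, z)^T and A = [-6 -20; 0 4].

x(t) = -2c_1e^(4t) + c_2e^(-6t), z(t) = c_1e^(4t)

Coefficient matrix A = [[-6, -20], [0, 4]].
Characteristic polynomial det(A - λI) = λ^2 + 2λ - 24 = 0.
Eigenvalues λ = 4, -6.
For λ=4: (A-λI) row 1 is [-10, -20], so an eigenvector is (-2, 1).
For λ=-6: (A-λI) row 1 is [0, -20], so an eigenvector is (1, 0).
General solution: c_1e^(4t)(-2,1) + c_2e^(-6t)(1,0).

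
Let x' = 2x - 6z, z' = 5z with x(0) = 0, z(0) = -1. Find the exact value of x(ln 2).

A = [[2,-6],[0,5]]; eigenvalues λ = 2, 5.
Eigenvectors: (-1,0) for λ=2, (2,-1) for λ=5.
From the initial condition, c_1 = 2, c_2 = 1.
x(ln 2) = (2)(2^2)(-1) + (1)(2^5)(2) = 56.

56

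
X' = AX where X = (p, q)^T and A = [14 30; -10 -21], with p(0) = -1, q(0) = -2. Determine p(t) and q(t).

Coefficient matrix A = [[14, 30], [-10, -21]].
Characteristic polynomial det(A - λI) = λ^2 + 7λ + 6 = 0.
Eigenvalues λ = -6, -1.
For λ=-6: (A-λI) row 1 is [20, 30], so an eigenvector is (-3, 2).
For λ=-1: (A-λI) row 1 is [15, 30], so an eigenvector is (2, -1).
General solution: C_1e^(-6t)(-3,2) + C_2e^(-t)(2,-1).
Applying p(0)=-1, q(0)=-2 gives C_1=-5, C_2=-8.

p(t) = -16e^(-t) + 15e^(-6t), q(t) = 8e^(-t) - 10e^(-6t)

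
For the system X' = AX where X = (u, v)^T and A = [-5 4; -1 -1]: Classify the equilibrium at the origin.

A = [[-5,4],[-1,-1]]; det(A-λI) = λ^2 + 6λ + 9.
repeated λ = -3 with a single eigenvector.

stable improper node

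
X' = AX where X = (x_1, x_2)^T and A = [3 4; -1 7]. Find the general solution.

x_1(t) = -2c_1e^(5t) - 2c_2te^(5t) + c_2e^(5t), x_2(t) = -c_1e^(5t) - c_2te^(5t)

Coefficient matrix A = [[3, 4], [-1, 7]].
Characteristic polynomial det(A - λI) = λ^2 - 10λ + 25 = 0.
Single eigenvalue λ = 5 with algebraic multiplicity 2.
Eigenvector v = (-2,-1); generalized eigenvector w with (A-λI)w=v is (1,0).
General solution: e^(5t)[c_1·v + c_2·(t·v + w)].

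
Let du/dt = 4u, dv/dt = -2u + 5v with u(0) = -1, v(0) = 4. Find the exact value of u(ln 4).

-256

A = [[4,0],[-2,5]]; eigenvalues λ = 4, 5.
Eigenvectors: (-1,-2) for λ=4, (0,1) for λ=5.
From the initial condition, c_1 = 1, c_2 = 6.
u(ln 4) = (1)(4^4)(-1) + (6)(4^5)(0) = -256.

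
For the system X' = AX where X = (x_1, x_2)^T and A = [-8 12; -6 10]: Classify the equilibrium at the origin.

A = [[-8,12],[-6,10]]; det(A-λI) = λ^2 - 2λ - 8.
λ = -2, 4: opposite signs.

saddle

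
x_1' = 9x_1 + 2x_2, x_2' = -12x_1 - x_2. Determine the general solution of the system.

x_1(t) = C_1e^(5t) - C_2e^(3t), x_2(t) = -2C_1e^(5t) + 3C_2e^(3t)

Coefficient matrix A = [[9, 2], [-12, -1]].
Characteristic polynomial det(A - λI) = λ^2 - 8λ + 15 = 0.
Eigenvalues λ = 5, 3.
For λ=5: (A-λI) row 1 is [4, 2], so an eigenvector is (1, -2).
For λ=3: (A-λI) row 1 is [6, 2], so an eigenvector is (-1, 3).
General solution: C_1e^(5t)(1,-2) + C_2e^(3t)(-1,3).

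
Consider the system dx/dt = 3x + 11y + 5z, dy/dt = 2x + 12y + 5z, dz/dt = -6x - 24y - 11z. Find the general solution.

x(t) = K_1e^(4t) - 2K_2e^(t) - K_3e^(-t), y(t) = K_1e^(4t) - K_2e^(t) - K_3e^(-t), z(t) = -2K_1e^(4t) + 3K_2e^(t) + 3K_3e^(-t)

Coefficient matrix A = [[3, 11, 5], [2, 12, 5], [-6, -24, -11]].
det(A - λI) = 0 gives eigenvalues λ = 4, 1, -1.
For λ=4: eigenvector (1,1,-2).
For λ=1: eigenvector (-2,-1,3).
For λ=-1: eigenvector (-1,-1,3).
General solution: K_1e^(4t)(1,1,-2) + K_2e^(t)(-2,-1,3) + K_3e^(-t)(-1,-1,3).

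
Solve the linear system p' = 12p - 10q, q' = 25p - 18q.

p(t) = -C_1e^(-3t)sin(5t) - C_1e^(-3t)cos(5t) - C_2e^(-3t)sin(5t) + C_2e^(-3t)cos(5t), q(t) = -2C_1e^(-3t)sin(5t) - C_1e^(-3t)cos(5t) - C_2e^(-3t)sin(5t) + 2C_2e^(-3t)cos(5t)

Coefficient matrix A = [[12, -10], [25, -18]].
Characteristic polynomial det(A - λI) = λ^2 + 6λ + 34 = 0.
Eigenvalues λ = -3 ± 5i (complex conjugate pair).
For λ=-3+5i: an eigenvector is (-1,-1) - i(-1,-2) = (-1 + i, -1 + 2i).
A real fundamental pair from Re and Im of e^((-3+5i)t)v: X_1 = e^(-3t)(cos(5t)·(-1,-1) + sin(5t)·(-1,-2)), X_2 = e^(-3t)(sin(5t)·(-1,-1) - cos(5t)·(-1,-2)).
General solution: C_1X_1 + C_2X_2.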